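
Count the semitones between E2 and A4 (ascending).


Working:
Absolute semitone position = octave×12 + chromatic position
E2: 2×12 + 4 = 28
A4: 4×12 + 9 = 57
Difference = 57 - 28 = 29
= 29 semitones


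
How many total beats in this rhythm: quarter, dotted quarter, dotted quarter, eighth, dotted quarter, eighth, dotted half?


Step by step:
Beat values:
  quarter = 1 beat
  dotted quarter = 1.5 beats
  dotted quarter = 1.5 beats
  eighth = 0.5 beats
  dotted quarter = 1.5 beats
  eighth = 0.5 beats
  dotted half = 3 beats
Sum = 1 + 1.5 + 1.5 + 0.5 + 1.5 + 0.5 + 3
= 9.5 beats


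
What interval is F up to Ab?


Let's work it out.
Letter names: F → A spans 3 letter names → a 3rd
Semitones: F → Ab = 3 half-steps
A 3rd of 3 semitones is a minor 3rd
= minor 3rd


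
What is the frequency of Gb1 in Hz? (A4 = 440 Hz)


f = 440 × 2^(n/12) where n = semitones from A4
Gb1: -39 semitones from A4
f = 440 × 2^(-39/12)
f = 46.25 Hz


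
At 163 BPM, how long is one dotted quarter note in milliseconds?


Let's work it out.
One quarter-note beat = 60000 / BPM = 60000 / 163 ms
Dotted quarter note = 3/2 × quarter note
Duration = 3/2 × 60000 / 163 = 90000 / 163
= 552.1 ms


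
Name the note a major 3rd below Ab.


Reasoning:
A 3rd spans 3 letter names, so from A we land on F
A major 3rd = 4 semitones below Ab
Spell F at that pitch: Fb
= Fb


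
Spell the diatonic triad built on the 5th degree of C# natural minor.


Working:
C# natural minor scale: C# D# E F# G# A B
Diatonic triad on degree 5 stacks scale notes 5, 7, 2: G# B D#
G#→B = 3 semitones; G#→D# = 7 semitones → minor triad
= G# B D# (minor)


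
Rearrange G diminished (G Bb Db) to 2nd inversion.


Let's work it out.
Root position: G Bb Db
2nd inversion: move root and 3rd up an octave
Bass note: Db
Notes (bottom to top) = Db G Bb


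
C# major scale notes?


Let's work it out.
Major scale pattern: W-W-H-W-W-W-H (2-2-1-2-2-2-1 semitones)
Starting from C#:
  C# + 2 semitones → D#
  D# + 2 semitones → E#
  E# + 1 semitone → F#
  F# + 2 semitones → G#
  G# + 2 semitones → A#
  A# + 2 semitones → B#
  B# + 1 semitone → C#
Scale = C# D# E# F# G# A# B#


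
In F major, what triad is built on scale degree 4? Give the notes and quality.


Working:
F major scale: F G A Bb C D E
Diatonic triad on degree 4 stacks scale notes 4, 6, 1: Bb D F
Bb→D = 4 semitones; Bb→F = 7 semitones → major triad
= Bb D F (major)


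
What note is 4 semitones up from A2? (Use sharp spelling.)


Let's work it out.
A2: chromatic position 9 in octave 2 → absolute = 2×12 + 9 = 33
Transpose up 4: 33 + 4 = 37
37 = 3×12 + 1 → C# in octave 3
Result = C#3


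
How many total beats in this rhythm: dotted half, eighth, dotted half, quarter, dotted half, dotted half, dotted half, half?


Let's work it out.
Beat values:
  dotted half = 3 beats
  eighth = 0.5 beats
  dotted half = 3 beats
  quarter = 1 beat
  dotted half = 3 beats
  dotted half = 3 beats
  dotted half = 3 beats
  half = 2 beats
Sum = 3 + 0.5 + 3 + 1 + 3 + 3 + 3 + 2
= 18.5 beats


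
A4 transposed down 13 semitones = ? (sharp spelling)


Solution.
A4: chromatic position 9 in octave 4 → absolute = 4×12 + 9 = 57
Transpose down 13: 57 - 13 = 44
44 = 3×12 + 8 → G# in octave 3
Result = G#3


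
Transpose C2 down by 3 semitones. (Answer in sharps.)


C2: chromatic position 0 in octave 2 → absolute = 2×12 + 0 = 24
Transpose down 3: 24 - 3 = 21
21 = 1×12 + 9 → A in octave 1
Result = A1


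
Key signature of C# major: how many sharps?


Let's work it out.
Sharp major keys follow the circle of fifths: C(0), G(1), D(2), A(3), E(4), B(5), F#(6), C#(7)
C# major has 7 sharps
Order of sharps: F# C# G# D# A# E# B# → first 7: F#, C#, G#, D#, A#, E#, B#
= 7 sharps


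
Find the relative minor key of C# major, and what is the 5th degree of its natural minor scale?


The relative minor shares the major's key signature and starts on its 6th degree
6th degree = a major 6th above the tonic; a major 6th above C# is A#
→ relative minor of C# major is A# minor
A# natural minor scale: A# B# C# D# E# F# G#
= A# minor; 5th degree = E#


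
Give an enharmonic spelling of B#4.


Step by step:
Enharmonic notes sound the same pitch but are spelled with different letter names
B# and C name the same pitch class
Octave numbers change at C, so B#4 = C5
= C5


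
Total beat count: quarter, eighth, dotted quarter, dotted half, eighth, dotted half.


Solution.
Beat values:
  quarter = 1 beat
  eighth = 0.5 beats
  dotted quarter = 1.5 beats
  dotted half = 3 beats
  eighth = 0.5 beats
  dotted half = 3 beats
Sum = 1 + 0.5 + 1.5 + 3 + 0.5 + 3
= 9.5 beats


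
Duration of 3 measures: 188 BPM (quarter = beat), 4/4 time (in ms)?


Quarter-note beat duration = 60000 / 188 ms
Beats per measure (4/4) = 4
One measure = 4 × 60000 / 188 = 240000 / 188 ms
3 measures = 3 × 240000 / 188 = 720000 / 188
= 3829.8 ms


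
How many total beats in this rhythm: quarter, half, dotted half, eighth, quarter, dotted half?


Working:
Beat values:
  quarter = 1 beat
  half = 2 beats
  dotted half = 3 beats
  eighth = 0.5 beats
  quarter = 1 beat
  dotted half = 3 beats
Sum = 1 + 2 + 3 + 0.5 + 1 + 3
= 10.5 beats


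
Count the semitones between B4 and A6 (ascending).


Step by step:
Absolute semitone position = octave×12 + chromatic position
B4: 4×12 + 11 = 59
A6: 6×12 + 9 = 81
Difference = 81 - 59 = 22
= 22 semitones


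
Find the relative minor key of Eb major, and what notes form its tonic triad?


The relative minor shares the major's key signature and starts on its 6th degree
6th degree = a major 6th above the tonic; a major 6th above Eb is C
→ relative minor of Eb major is C minor
Tonic triad of C minor = root + minor 3rd + perfect 5th = C Eb G
= C minor; triad = C Eb G


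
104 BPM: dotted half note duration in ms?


Working:
One quarter-note beat = 60000 / BPM = 60000 / 104 ms
Dotted half note = 3 × quarter note
Duration = 3 × 60000 / 104 = 180000 / 104
= 1730.8 ms


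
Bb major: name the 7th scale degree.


Working:
Major scale pattern: W-W-H-W-W-W-H (2-2-1-2-2-2-1 semitones)
Starting from Bb:
  Bb + 2 semitones → C
  C + 2 semitones → D
  D + 1 semitone → Eb
  Eb + 2 semitones → F
  F + 2 semitones → G
  G + 2 semitones → A
  A + 1 semitone → Bb
Scale: Bb C D Eb F G A
Degree 7 = A


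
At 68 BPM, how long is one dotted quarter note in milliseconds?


Step by step:
One quarter-note beat = 60000 / BPM = 60000 / 68 ms
Dotted quarter note = 3/2 × quarter note
Duration = 3/2 × 60000 / 68 = 90000 / 68
= 1323.5 ms


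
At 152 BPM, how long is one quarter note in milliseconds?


Solution.
One quarter-note beat = 60000 / BPM = 60000 / 152 ms
Duration = 60000 / 152
= 394.7 ms


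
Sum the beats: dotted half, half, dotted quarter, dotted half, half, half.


Working:
Beat values:
  dotted half = 3 beats
  half = 2 beats
  dotted quarter = 1.5 beats
  dotted half = 3 beats
  half = 2 beats
  half = 2 beats
Sum = 3 + 2 + 1.5 + 3 + 2 + 2
= 13.5 beats


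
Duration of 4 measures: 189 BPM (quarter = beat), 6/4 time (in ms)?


Step by step:
Quarter-note beat duration = 60000 / 189 ms
Beats per measure (6/4) = 6
One measure = 6 × 60000 / 189 = 360000 / 189 ms
4 measures = 4 × 360000 / 189 = 1440000 / 189
= 7619.0 ms


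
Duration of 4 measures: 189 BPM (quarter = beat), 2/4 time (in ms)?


Quarter-note beat duration = 60000 / 189 ms
Beats per measure (2/4) = 2
One measure = 2 × 60000 / 189 = 120000 / 189 ms
4 measures = 4 × 120000 / 189 = 480000 / 189
= 2539.7 ms


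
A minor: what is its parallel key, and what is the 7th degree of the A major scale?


Working:
Parallel keys share the same tonic but differ in mode
A minor → parallel is A major
A major scale: A B C# D E F# G#
= A major; 7th degree = G#


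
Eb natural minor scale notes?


Let's work it out.
Natural minor scale pattern: W-H-W-W-H-W-W (2-1-2-2-1-2-2 semitones)
Starting from Eb:
  Eb + 2 semitones → F
  F + 1 semitone → Gb
  Gb + 2 semitones → Ab
  Ab + 2 semitones → Bb
  Bb + 1 semitone → Cb
  Cb + 2 semitones → Db
  Db + 2 semitones → Eb
Scale = Eb F Gb Ab Bb Cb Db


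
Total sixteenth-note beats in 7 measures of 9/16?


Working:
Time signature 9/16: the bottom number 16 means the sixteenth note gets one count
The top number 9 means 9 sixteenth-note beats per measure
Total = 9 × 7 measures
= 63 sixteenth-note beats


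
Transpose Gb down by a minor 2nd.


minor 2nd: 2 letter names, 1 semitones
Letter: G - 1 → F
Pitch: Gb - 1 semitones, spelled as an F → F
= F


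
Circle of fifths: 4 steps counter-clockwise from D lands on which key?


Each counter-clockwise step moves down a perfect 5th (= up a perfect 4th)
From D: D → G → C → F → Bb
= Bb


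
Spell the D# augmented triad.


Working:
Augmented triad = root + major 3rd (4 semitones) + augmented 5th (8 semitones)
A triad on D# stacks thirds, so the chord tones use letter names D-F-A
Root: D#
Major 3rd above D#: F##
Augmented 5th above D#: A##
Chord = D# F## A##


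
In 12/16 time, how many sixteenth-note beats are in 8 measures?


Time signature 12/16: the bottom number 16 means the sixteenth note gets one count
The top number 12 means 12 sixteenth-note beats per measure
Total = 12 × 8 measures
= 96 sixteenth-note beats


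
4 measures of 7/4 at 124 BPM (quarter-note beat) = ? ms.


Step by step:
Quarter-note beat duration = 60000 / 124 ms
Beats per measure (7/4) = 7
One measure = 7 × 60000 / 124 = 420000 / 124 ms
4 measures = 4 × 420000 / 124 = 1680000 / 124
= 13548.4 ms


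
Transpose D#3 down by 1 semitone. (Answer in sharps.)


Reasoning:
D#3: chromatic position 3 in octave 3 → absolute = 3×12 + 3 = 39
Transpose down 1: 39 - 1 = 38
38 = 3×12 + 2 → D in octave 3
Result = D3


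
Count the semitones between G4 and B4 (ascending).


Reasoning:
Absolute semitone position = octave×12 + chromatic position
G4: 4×12 + 7 = 55
B4: 4×12 + 11 = 59
Difference = 59 - 55 = 4
= 4 semitones


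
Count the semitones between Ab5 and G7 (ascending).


Step by step:
Absolute semitone position = octave×12 + chromatic position
Ab5: 5×12 + 8 = 68
G7: 7×12 + 7 = 91
Difference = 91 - 68 = 23
= 23 semitones


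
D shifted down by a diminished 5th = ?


Let's work it out.
diminished 5th: 5 letter names, 6 semitones
Letter: D - 4 → G
Pitch: D - 6 semitones, spelled as a G → G#
= G#


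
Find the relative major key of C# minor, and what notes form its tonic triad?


Step by step:
The relative major shares the key signature and is a minor 3rd above the minor tonic
A minor 3rd above C# is E
→ relative major of C# minor is E major
Tonic triad of E major = root + major 3rd + perfect 5th = E G# B
= E major; triad = E G# B


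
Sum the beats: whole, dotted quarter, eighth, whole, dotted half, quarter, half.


Step by step:
Beat values:
  whole = 4 beats
  dotted quarter = 1.5 beats
  eighth = 0.5 beats
  whole = 4 beats
  dotted half = 3 beats
  quarter = 1 beat
  half = 2 beats
Sum = 4 + 1.5 + 0.5 + 4 + 3 + 1 + 2
= 16 beats


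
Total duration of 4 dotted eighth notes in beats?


Reasoning:
Base eighth note = 1/2 beats
Dot 1 adds half the previous value: +1/4
One dotted eighth = 1/2 + 1/4 = 3/4
4 of them = 4 × 3/4 = 3
= 3 beats


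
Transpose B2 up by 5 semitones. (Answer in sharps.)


Let's work it out.
B2: chromatic position 11 in octave 2 → absolute = 2×12 + 11 = 35
Transpose up 5: 35 + 5 = 40
40 = 3×12 + 4 → E in octave 3
Result = E3


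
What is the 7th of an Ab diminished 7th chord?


Step by step:
Diminished 7th chord = root + minor 3rd + diminished 5th + diminished 7th
Seventh chords stack in thirds, so the letter names are A-C-E-G
Root: Ab
Minor 3rd above Ab: Cb
Diminished 5th above Ab: Ebb
Diminished 7th above Ab: Gbb
The 7th = Gbb


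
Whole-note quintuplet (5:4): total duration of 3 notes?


Reasoning:
Quintuplet: 5 notes occupy the space of 4 whole notes
Space = 4 × 4 = 16 beats
Each quintuplet note = 16 / 5 = 16/5 beats
3 notes = 3 × 16/5 = 48/5
= 48/5 beats


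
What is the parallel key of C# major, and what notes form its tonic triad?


Parallel keys share the same tonic but differ in mode
C# major → parallel is C# minor
Tonic triad of C# minor = C# E G#
= C# minor; triad = C# E G#


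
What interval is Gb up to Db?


Letter names: G → D spans 5 letter names → a 5th
Semitones: Gb → Db = 7 half-steps
A 5th of 7 semitones is a perfect 5th
= perfect 5th


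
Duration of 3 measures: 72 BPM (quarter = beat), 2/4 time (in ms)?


Quarter-note beat duration = 60000 / 72 ms
Beats per measure (2/4) = 2
One measure = 2 × 60000 / 72 = 120000 / 72 ms
3 measures = 3 × 120000 / 72 = 360000 / 72
= 5000.0 ms


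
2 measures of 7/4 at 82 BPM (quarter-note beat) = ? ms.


Quarter-note beat duration = 60000 / 82 ms
Beats per measure (7/4) = 7
One measure = 7 × 60000 / 82 = 420000 / 82 ms
2 measures = 2 × 420000 / 82 = 840000 / 82
= 10243.9 ms


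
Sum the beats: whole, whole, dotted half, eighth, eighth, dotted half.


Beat values:
  whole = 4 beats
  whole = 4 beats
  dotted half = 3 beats
  eighth = 0.5 beats
  eighth = 0.5 beats
  dotted half = 3 beats
Sum = 4 + 4 + 3 + 0.5 + 0.5 + 3
= 15 beats


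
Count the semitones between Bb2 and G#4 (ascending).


Working:
Absolute semitone position = octave×12 + chromatic position
Bb2: 2×12 + 10 = 34
G#4: 4×12 + 8 = 56
Difference = 56 - 34 = 22
= 22 semitones


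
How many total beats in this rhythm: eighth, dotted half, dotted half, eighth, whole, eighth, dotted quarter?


Step by step:
Beat values:
  eighth = 0.5 beats
  dotted half = 3 beats
  dotted half = 3 beats
  eighth = 0.5 beats
  whole = 4 beats
  eighth = 0.5 beats
  dotted quarter = 1.5 beats
Sum = 0.5 + 3 + 3 + 0.5 + 4 + 0.5 + 1.5
= 13 beats


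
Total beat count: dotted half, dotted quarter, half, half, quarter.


Reasoning:
Beat values:
  dotted half = 3 beats
  dotted quarter = 1.5 beats
  half = 2 beats
  half = 2 beats
  quarter = 1 beat
Sum = 3 + 1.5 + 2 + 2 + 1
= 9.5 beats


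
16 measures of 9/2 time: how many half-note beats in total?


Let's work it out.
Time signature 9/2: the bottom number 2 means the half note gets one count
The top number 9 means 9 half-note beats per measure
Total = 9 × 16 measures
= 144 half-note beats


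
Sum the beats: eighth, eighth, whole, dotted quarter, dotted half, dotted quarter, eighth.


Beat values:
  eighth = 0.5 beats
  eighth = 0.5 beats
  whole = 4 beats
  dotted quarter = 1.5 beats
  dotted half = 3 beats
  dotted quarter = 1.5 beats
  eighth = 0.5 beats
Sum = 0.5 + 0.5 + 4 + 1.5 + 3 + 1.5 + 0.5
= 11.5 beats


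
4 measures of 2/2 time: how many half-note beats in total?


Working:
Time signature 2/2: the bottom number 2 means the half note gets one count
The top number 2 means 2 half-note beats per measure
Total = 2 × 4 measures
= 8 half-note beats


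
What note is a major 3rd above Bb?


A 3rd spans 3 letter names, so from B we land on D
A major 3rd = 4 semitones above Bb
Spell D at that pitch: D
= D


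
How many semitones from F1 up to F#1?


Working:
Absolute semitone position = octave×12 + chromatic position
F1: 1×12 + 5 = 17
F#1: 1×12 + 6 = 18
Difference = 18 - 17 = 1
= 1 semitone


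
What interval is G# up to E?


Let's work it out.
Letter names: G → E spans 6 letter names → a 6th
Semitones: G# → E = 8 half-steps
A 6th of 8 semitones is a minor 6th
= minor 6th


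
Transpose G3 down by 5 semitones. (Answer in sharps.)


Step by step:
G3: chromatic position 7 in octave 3 → absolute = 3×12 + 7 = 43
Transpose down 5: 43 - 5 = 38
38 = 3×12 + 2 → D in octave 3
Result = D3


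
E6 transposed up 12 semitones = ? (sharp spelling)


Step by step:
E6: chromatic position 4 in octave 6 → absolute = 6×12 + 4 = 76
Transpose up 12: 76 + 12 = 88
88 = 7×12 + 4 → E in octave 7
Result = E7


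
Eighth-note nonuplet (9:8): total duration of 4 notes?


Step by step:
Nonuplet: 9 notes occupy the space of 8 eighth notes
Space = 8 × 1/2 = 4 beats
Each nonuplet note = 4 / 9 = 4/9 beats
4 notes = 4 × 4/9 = 16/9
= 16/9 beats


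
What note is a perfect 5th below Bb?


A 5th spans 5 letter names, so from B we land on E
A perfect 5th = 7 semitones below Bb
Spell E at that pitch: Eb
= Eb


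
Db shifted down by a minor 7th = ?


Let's work it out.
minor 7th: 7 letter names, 10 semitones
Letter: D - 6 → E
Pitch: Db - 10 semitones, spelled as an E → Eb
= Eb


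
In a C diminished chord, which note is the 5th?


Step by step:
Diminished triad = root + minor 3rd (3 semitones) + diminished 5th (6 semitones)
A triad on C stacks thirds, so the chord tones use letter names C-E-G
Root: C
Minor 3rd above C: Eb
Diminished 5th above C: Gb
The 5th = Gb


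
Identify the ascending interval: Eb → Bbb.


Working:
Letter names: E → B spans 5 letter names → a 5th
Semitones: Eb → Bbb = 6 half-steps
A 5th of 6 semitones is a diminished 5th
= diminished 5th


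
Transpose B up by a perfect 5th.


Step by step:
perfect 5th: 5 letter names, 7 semitones
Letter: B + 4 → F
Pitch: B + 7 semitones, spelled as an F → F#
= F#


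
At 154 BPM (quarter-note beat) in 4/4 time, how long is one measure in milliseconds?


Let's work it out.
Quarter-note beat duration = 60000 / 154 ms
Beats per measure (4/4) = 4
One measure = 4 × 60000 / 154 = 240000 / 154 ms
= 1558.4 ms


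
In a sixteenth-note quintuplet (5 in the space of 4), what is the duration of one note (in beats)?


Let's work it out.
Quintuplet: 5 notes occupy the space of 4 sixteenth notes
Space = 4 × 1/4 = 1 beat
Each quintuplet note = 1 / 5 = 1/5 beats
= 1/5 beats


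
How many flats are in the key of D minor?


Solution.
Flat minor keys: A(0), D(1), G(2), C(3), F(4), Bb(5), Eb(6), Ab(7)
D minor has 1 flat
Order of flats: Bb Eb Ab Db Gb Cb Fb → first 1: Bb
= 1 flat


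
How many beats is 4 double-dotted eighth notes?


Base eighth note = 1/2 beats
Dot 1 adds half the previous value: +1/4
Dot 2 adds half the previous value: +1/8
One double-dotted eighth = 1/2 + 1/4 + 1/8 = 7/8
4 of them = 4 × 7/8 = 7/2
= 7/2 beats


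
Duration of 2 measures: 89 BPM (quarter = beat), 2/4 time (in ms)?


Quarter-note beat duration = 60000 / 89 ms
Beats per measure (2/4) = 2
One measure = 2 × 60000 / 89 = 120000 / 89 ms
2 measures = 2 × 120000 / 89 = 240000 / 89
= 2696.6 ms


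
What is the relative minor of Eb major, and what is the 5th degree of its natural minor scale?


The relative minor shares the major's key signature and starts on its 6th degree
6th degree = a major 6th above the tonic; a major 6th above Eb is C
→ relative minor of Eb major is C minor
C natural minor scale: C D Eb F G Ab Bb
= C minor; 5th degree = G


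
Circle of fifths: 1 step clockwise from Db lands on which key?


Let's work it out.
Each clockwise step on the circle of fifths moves up a perfect 5th
From Db: Db → Ab
= Ab


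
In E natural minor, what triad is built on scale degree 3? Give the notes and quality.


E natural minor scale: E F# G A B C D
Diatonic triad on degree 3 stacks scale notes 3, 5, 7: G B D
G→B = 4 semitones; G→D = 7 semitones → major triad
= G B D (major)


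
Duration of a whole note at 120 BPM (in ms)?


Let's work it out.
One quarter-note beat = 60000 / BPM = 60000 / 120 ms
Whole note = 4 × quarter note
Duration = 4 × 60000 / 120 = 240000 / 120
= 2000.0 ms


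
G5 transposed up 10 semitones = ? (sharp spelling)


G5: chromatic position 7 in octave 5 → absolute = 5×12 + 7 = 67
Transpose up 10: 67 + 10 = 77
77 = 6×12 + 5 → F in octave 6
Result = F6


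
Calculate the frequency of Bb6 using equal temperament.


Reasoning:
f = 440 × 2^(n/12) where n = semitones from A4
Bb6: 25 semitones from A4
f = 440 × 2^(25/12)
f = 1864.66 Hz


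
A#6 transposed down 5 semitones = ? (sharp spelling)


Reasoning:
A#6: chromatic position 10 in octave 6 → absolute = 6×12 + 10 = 82
Transpose down 5: 82 - 5 = 77
77 = 6×12 + 5 → F in octave 6
Result = F6


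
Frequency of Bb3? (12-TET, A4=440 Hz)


f = 440 × 2^(n/12) where n = semitones from A4
Bb3: -11 semitones from A4
f = 440 × 2^(-11/12)
f = 233.08 Hz


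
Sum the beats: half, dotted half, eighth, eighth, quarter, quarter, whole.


Let's work it out.
Beat values:
  half = 2 beats
  dotted half = 3 beats
  eighth = 0.5 beats
  eighth = 0.5 beats
  quarter = 1 beat
  quarter = 1 beat
  whole = 4 beats
Sum = 2 + 3 + 0.5 + 0.5 + 1 + 1 + 4
= 12 beats


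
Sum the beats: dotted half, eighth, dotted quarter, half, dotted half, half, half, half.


Solution.
Beat values:
  dotted half = 3 beats
  eighth = 0.5 beats
  dotted quarter = 1.5 beats
  half = 2 beats
  dotted half = 3 beats
  half = 2 beats
  half = 2 beats
  half = 2 beats
Sum = 3 + 0.5 + 1.5 + 2 + 3 + 2 + 2 + 2
= 16 beats


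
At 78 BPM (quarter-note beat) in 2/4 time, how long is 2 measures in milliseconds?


Let's work it out.
Quarter-note beat duration = 60000 / 78 ms
Beats per measure (2/4) = 2
One measure = 2 × 60000 / 78 = 120000 / 78 ms
2 measures = 2 × 120000 / 78 = 240000 / 78
= 3076.9 ms


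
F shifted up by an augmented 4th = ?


Let's work it out.
augmented 4th: 4 letter names, 6 semitones
Letter: F + 3 → B
Pitch: F + 6 semitones, spelled as a B → B
= B


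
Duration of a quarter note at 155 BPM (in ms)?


Solution.
One quarter-note beat = 60000 / BPM = 60000 / 155 ms
Duration = 60000 / 155
= 387.1 ms


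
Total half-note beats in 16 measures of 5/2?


Step by step:
Time signature 5/2: the bottom number 2 means the half note gets one count
The top number 5 means 5 half-note beats per measure
Total = 5 × 16 measures
= 80 half-note beats


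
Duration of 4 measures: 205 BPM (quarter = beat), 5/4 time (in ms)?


Solution.
Quarter-note beat duration = 60000 / 205 ms
Beats per measure (5/4) = 5
One measure = 5 × 60000 / 205 = 300000 / 205 ms
4 measures = 4 × 300000 / 205 = 1200000 / 205
= 5853.7 ms


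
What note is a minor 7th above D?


Let's work it out.
A 7th spans 7 letter names, so from D we land on C
A minor 7th = 10 semitones above D
Spell C at that pitch: C
= C


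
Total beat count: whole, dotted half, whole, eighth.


Let's work it out.
Beat values:
  whole = 4 beats
  dotted half = 3 beats
  whole = 4 beats
  eighth = 0.5 beats
Sum = 4 + 3 + 4 + 0.5
= 11.5 beats


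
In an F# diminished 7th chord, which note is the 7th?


Solution.
Diminished 7th chord = root + minor 3rd + diminished 5th + diminished 7th
Seventh chords stack in thirds, so the letter names are F-A-C-E
Root: F#
Minor 3rd above F#: A
Diminished 5th above F#: C
Diminished 7th above F#: Eb
The 7th = Eb


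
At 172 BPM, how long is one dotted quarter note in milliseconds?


One quarter-note beat = 60000 / BPM = 60000 / 172 ms
Dotted quarter note = 3/2 × quarter note
Duration = 3/2 × 60000 / 172 = 90000 / 172
= 523.3 ms


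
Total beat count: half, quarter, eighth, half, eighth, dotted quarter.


Solution.
Beat values:
  half = 2 beats
  quarter = 1 beat
  eighth = 0.5 beats
  half = 2 beats
  eighth = 0.5 beats
  dotted quarter = 1.5 beats
Sum = 2 + 1 + 0.5 + 2 + 0.5 + 1.5
= 7.5 beats


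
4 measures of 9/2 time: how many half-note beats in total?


Let's work it out.
Time signature 9/2: the bottom number 2 means the half note gets one count
The top number 9 means 9 half-note beats per measure
Total = 9 × 4 measures
= 36 half-note beats


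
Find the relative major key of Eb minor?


Let's work it out.
The relative major shares the key signature and is a minor 3rd above the minor tonic
A minor 3rd above Eb is Gb
→ relative major of Eb minor is Gb major
= Gb major


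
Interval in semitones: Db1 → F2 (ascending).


Reasoning:
Absolute semitone position = octave×12 + chromatic position
Db1: 1×12 + 1 = 13
F2: 2×12 + 5 = 29
Difference = 29 - 13 = 16
= 16 semitones


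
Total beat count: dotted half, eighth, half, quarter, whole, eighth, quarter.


Beat values:
  dotted half = 3 beats
  eighth = 0.5 beats
  half = 2 beats
  quarter = 1 beat
  whole = 4 beats
  eighth = 0.5 beats
  quarter = 1 beat
Sum = 3 + 0.5 + 2 + 1 + 4 + 0.5 + 1
= 12 beats


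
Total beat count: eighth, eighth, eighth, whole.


Beat values:
  eighth = 0.5 beats
  eighth = 0.5 beats
  eighth = 0.5 beats
  whole = 4 beats
Sum = 0.5 + 0.5 + 0.5 + 4
= 5.5 beats


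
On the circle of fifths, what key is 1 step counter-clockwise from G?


Step by step:
Each counter-clockwise step moves down a perfect 5th (= up a perfect 4th)
From G: G → C
= C


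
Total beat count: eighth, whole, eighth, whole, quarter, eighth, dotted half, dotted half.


Beat values:
  eighth = 0.5 beats
  whole = 4 beats
  eighth = 0.5 beats
  whole = 4 beats
  quarter = 1 beat
  eighth = 0.5 beats
  dotted half = 3 beats
  dotted half = 3 beats
Sum = 0.5 + 4 + 0.5 + 4 + 1 + 0.5 + 3 + 3
= 16.5 beats


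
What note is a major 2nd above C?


Reasoning:
A 2nd spans 2 letter names, so from C we land on D
A major 2nd = 2 semitones above C
Spell D at that pitch: D
= D


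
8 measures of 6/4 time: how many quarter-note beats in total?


Let's work it out.
Time signature 6/4: the bottom number 4 means the quarter note gets one count
The top number 6 means 6 quarter-note beats per measure
Total = 6 × 8 measures
= 48 quarter-note beats


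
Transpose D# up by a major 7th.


Let's work it out.
major 7th: 7 letter names, 11 semitones
Letter: D + 6 → C
Pitch: D# + 11 semitones, spelled as a C → C##
= C##


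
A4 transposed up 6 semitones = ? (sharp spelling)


A4: chromatic position 9 in octave 4 → absolute = 4×12 + 9 = 57
Transpose up 6: 57 + 6 = 63
63 = 5×12 + 3 → D# in octave 5
Result = D#5


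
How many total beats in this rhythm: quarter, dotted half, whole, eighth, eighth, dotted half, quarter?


Working:
Beat values:
  quarter = 1 beat
  dotted half = 3 beats
  whole = 4 beats
  eighth = 0.5 beats
  eighth = 0.5 beats
  dotted half = 3 beats
  quarter = 1 beat
Sum = 1 + 3 + 4 + 0.5 + 0.5 + 3 + 1
= 13 beats


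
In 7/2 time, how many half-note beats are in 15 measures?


Solution.
Time signature 7/2: the bottom number 2 means the half note gets one count
The top number 7 means 7 half-note beats per measure
Total = 7 × 15 measures
= 105 half-note beats


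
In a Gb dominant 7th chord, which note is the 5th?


Dominant 7th chord = root + major 3rd + perfect 5th + minor 7th
Seventh chords stack in thirds, so the letter names are G-B-D-F
Root: Gb
Major 3rd above Gb: Bb
Perfect 5th above Gb: Db
Minor 7th above Gb: Fb
The 5th = Db


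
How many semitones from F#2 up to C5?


Absolute semitone position = octave×12 + chromatic position
F#2: 2×12 + 6 = 30
C5: 5×12 + 0 = 60
Difference = 60 - 30 = 30
= 30 semitones


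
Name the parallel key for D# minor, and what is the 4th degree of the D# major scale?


Reasoning:
Parallel keys share the same tonic but differ in mode
D# minor → parallel is D# major
D# major scale: D# E# F## G# A# B# C##
= D# major; 4th degree = G#


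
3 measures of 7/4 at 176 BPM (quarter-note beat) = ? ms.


Step by step:
Quarter-note beat duration = 60000 / 176 ms
Beats per measure (7/4) = 7
One measure = 7 × 60000 / 176 = 420000 / 176 ms
3 measures = 3 × 420000 / 176 = 1260000 / 176
= 7159.1 ms


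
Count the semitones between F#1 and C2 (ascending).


Reasoning:
Absolute semitone position = octave×12 + chromatic position
F#1: 1×12 + 6 = 18
C2: 2×12 + 0 = 24
Difference = 24 - 18 = 6
= 6 semitones


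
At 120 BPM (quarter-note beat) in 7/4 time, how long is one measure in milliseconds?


Solution.
Quarter-note beat duration = 60000 / 120 ms
Beats per measure (7/4) = 7
One measure = 7 × 60000 / 120 = 420000 / 120 ms
= 3500.0 ms


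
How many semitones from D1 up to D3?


Reasoning:
Absolute semitone position = octave×12 + chromatic position
D1: 1×12 + 2 = 14
D3: 3×12 + 2 = 38
Difference = 38 - 14 = 24
= 24 semitones


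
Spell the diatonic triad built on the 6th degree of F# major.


Reasoning:
F# major scale: F# G# A# B C# D# E#
Diatonic triad on degree 6 stacks scale notes 6, 1, 3: D# F# A#
D#→F# = 3 semitones; D#→A# = 7 semitones → minor triad
= D# F# A# (minor)


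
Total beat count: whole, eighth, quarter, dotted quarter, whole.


Beat values:
  whole = 4 beats
  eighth = 0.5 beats
  quarter = 1 beat
  dotted quarter = 1.5 beats
  whole = 4 beats
Sum = 4 + 0.5 + 1 + 1.5 + 4
= 11 beats


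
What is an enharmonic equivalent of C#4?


Step by step:
Enharmonic notes sound the same pitch but are spelled with different letter names
C# and Db name the same pitch class
= Db4


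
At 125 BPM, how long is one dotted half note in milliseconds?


Solution.
One quarter-note beat = 60000 / BPM = 60000 / 125 ms
Dotted half note = 3 × quarter note
Duration = 3 × 60000 / 125 = 180000 / 125
= 1440.0 ms


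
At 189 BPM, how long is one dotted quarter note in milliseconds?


Working:
One quarter-note beat = 60000 / BPM = 60000 / 189 ms
Dotted quarter note = 3/2 × quarter note
Duration = 3/2 × 60000 / 189 = 90000 / 189
= 476.2 ms


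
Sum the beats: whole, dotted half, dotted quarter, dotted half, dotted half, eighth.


Reasoning:
Beat values:
  whole = 4 beats
  dotted half = 3 beats
  dotted quarter = 1.5 beats
  dotted half = 3 beats
  dotted half = 3 beats
  eighth = 0.5 beats
Sum = 4 + 3 + 1.5 + 3 + 3 + 0.5
= 15 beats


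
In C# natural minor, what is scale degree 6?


Reasoning:
Natural minor scale pattern: W-H-W-W-H-W-W (2-1-2-2-1-2-2 semitones)
Starting from C#:
  C# + 2 semitones → D#
  D# + 1 semitone → E
  E + 2 semitones → F#
  F# + 2 semitones → G#
  G# + 1 semitone → A
  A + 2 semitones → B
  B + 2 semitones → C#
Scale: C# D# E F# G# A B
Degree 6 = A


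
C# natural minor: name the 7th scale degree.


Reasoning:
Natural minor scale pattern: W-H-W-W-H-W-W (2-1-2-2-1-2-2 semitones)
Starting from C#:
  C# + 2 semitones → D#
  D# + 1 semitone → E
  E + 2 semitones → F#
  F# + 2 semitones → G#
  G# + 1 semitone → A
  A + 2 semitones → B
  B + 2 semitones → C#
Scale: C# D# E F# G# A B
Degree 7 = B


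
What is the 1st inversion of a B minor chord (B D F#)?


Step by step:
Root position: B D F#
1st inversion: move root up an octave
Bass note: D
Notes (bottom to top) = D F# B


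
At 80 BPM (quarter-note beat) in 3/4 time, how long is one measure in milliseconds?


Quarter-note beat duration = 60000 / 80 ms
Beats per measure (3/4) = 3
One measure = 3 × 60000 / 80 = 180000 / 80 ms
= 2250.0 ms


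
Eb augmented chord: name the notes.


Augmented triad = root + major 3rd (4 semitones) + augmented 5th (8 semitones)
A triad on Eb stacks thirds, so the chord tones use letter names E-G-B
Root: Eb
Major 3rd above Eb: G
Augmented 5th above Eb: B
Chord = Eb G B


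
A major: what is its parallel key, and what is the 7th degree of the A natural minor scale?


Reasoning:
Parallel keys share the same tonic but differ in mode
A major → parallel is A minor
A natural minor scale: A B C D E F G
= A minor; 7th degree = G


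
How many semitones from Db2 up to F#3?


Working:
Absolute semitone position = octave×12 + chromatic position
Db2: 2×12 + 1 = 25
F#3: 3×12 + 6 = 42
Difference = 42 - 25 = 17
= 17 semitones


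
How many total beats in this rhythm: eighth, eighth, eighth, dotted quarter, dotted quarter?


Working:
Beat values:
  eighth = 0.5 beats
  eighth = 0.5 beats
  eighth = 0.5 beats
  dotted quarter = 1.5 beats
  dotted quarter = 1.5 beats
Sum = 0.5 + 0.5 + 0.5 + 1.5 + 1.5
= 4.5 beats


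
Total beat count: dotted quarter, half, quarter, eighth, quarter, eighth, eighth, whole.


Reasoning:
Beat values:
  dotted quarter = 1.5 beats
  half = 2 beats
  quarter = 1 beat
  eighth = 0.5 beats
  quarter = 1 beat
  eighth = 0.5 beats
  eighth = 0.5 beats
  whole = 4 beats
Sum = 1.5 + 2 + 1 + 0.5 + 1 + 0.5 + 0.5 + 4
= 11 beats


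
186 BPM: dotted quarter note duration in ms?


Step by step:
One quarter-note beat = 60000 / BPM = 60000 / 186 ms
Dotted quarter note = 3/2 × quarter note
Duration = 3/2 × 60000 / 186 = 90000 / 186
= 483.9 ms


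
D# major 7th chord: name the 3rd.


Major 7th chord = root + major 3rd + perfect 5th + major 7th
Seventh chords stack in thirds, so the letter names are D-F-A-C
Root: D#
Major 3rd above D#: F##
Perfect 5th above D#: A#
Major 7th above D#: C##
The 3rd = F##


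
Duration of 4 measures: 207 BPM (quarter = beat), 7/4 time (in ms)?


Working:
Quarter-note beat duration = 60000 / 207 ms
Beats per measure (7/4) = 7
One measure = 7 × 60000 / 207 = 420000 / 207 ms
4 measures = 4 × 420000 / 207 = 1680000 / 207
= 8115.9 ms


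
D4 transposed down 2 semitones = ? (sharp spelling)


Reasoning:
D4: chromatic position 2 in octave 4 → absolute = 4×12 + 2 = 50
Transpose down 2: 50 - 2 = 48
48 = 4×12 + 0 → C in octave 4
Result = C4


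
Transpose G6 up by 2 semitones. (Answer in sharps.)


Working:
G6: chromatic position 7 in octave 6 → absolute = 6×12 + 7 = 79
Transpose up 2: 79 + 2 = 81
81 = 6×12 + 9 → A in octave 6
Result = A6


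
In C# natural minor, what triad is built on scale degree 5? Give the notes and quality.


Reasoning:
C# natural minor scale: C# D# E F# G# A B
Diatonic triad on degree 5 stacks scale notes 5, 7, 2: G# B D#
G#→B = 3 semitones; G#→D# = 7 semitones → minor triad
= G# B D# (minor)


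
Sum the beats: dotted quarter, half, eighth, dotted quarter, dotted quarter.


Beat values:
  dotted quarter = 1.5 beats
  half = 2 beats
  eighth = 0.5 beats
  dotted quarter = 1.5 beats
  dotted quarter = 1.5 beats
Sum = 1.5 + 2 + 0.5 + 1.5 + 1.5
= 7 beats


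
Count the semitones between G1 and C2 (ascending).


Working:
Absolute semitone position = octave×12 + chromatic position
G1: 1×12 + 7 = 19
C2: 2×12 + 0 = 24
Difference = 24 - 19 = 5
= 5 semitones


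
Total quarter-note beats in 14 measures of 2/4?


Reasoning:
Time signature 2/4: the bottom number 4 means the quarter note gets one count
The top number 2 means 2 quarter-note beats per measure
Total = 2 × 14 measures
= 28 quarter-note beats


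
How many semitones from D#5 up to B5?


Working:
Absolute semitone position = octave×12 + chromatic position
D#5: 5×12 + 3 = 63
B5: 5×12 + 11 = 71
Difference = 71 - 63 = 8
= 8 semitones


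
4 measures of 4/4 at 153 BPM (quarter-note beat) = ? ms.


Quarter-note beat duration = 60000 / 153 ms
Beats per measure (4/4) = 4
One measure = 4 × 60000 / 153 = 240000 / 153 ms
4 measures = 4 × 240000 / 153 = 960000 / 153
= 6274.5 ms


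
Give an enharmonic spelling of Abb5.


Enharmonic notes sound the same pitch but are spelled with different letter names
Abb and G name the same pitch class
= G5


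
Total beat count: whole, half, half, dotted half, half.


Beat values:
  whole = 4 beats
  half = 2 beats
  half = 2 beats
  dotted half = 3 beats
  half = 2 beats
Sum = 4 + 2 + 2 + 3 + 2
= 13 beats


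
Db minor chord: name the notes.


Minor triad = root + minor 3rd (3 semitones) + perfect 5th (7 semitones)
A triad on Db stacks thirds, so the chord tones use letter names D-F-A
Root: Db
Minor 3rd above Db: Fb
Perfect 5th above Db: Ab
Chord = Db Fb Ab


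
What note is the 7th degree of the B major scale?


Solution.
Major scale pattern: W-W-H-W-W-W-H (2-2-1-2-2-2-1 semitones)
Starting from B:
  B + 2 semitones → C#
  C# + 2 semitones → D#
  D# + 1 semitone → E
  E + 2 semitones → F#
  F# + 2 semitones → G#
  G# + 2 semitones → A#
  A# + 1 semitone → B
Scale: B C# D# E F# G# A#
Degree 7 = A#


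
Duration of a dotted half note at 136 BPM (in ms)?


Working:
One quarter-note beat = 60000 / BPM = 60000 / 136 ms
Dotted half note = 3 × quarter note
Duration = 3 × 60000 / 136 = 180000 / 136
= 1323.5 ms


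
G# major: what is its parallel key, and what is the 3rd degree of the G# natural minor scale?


Parallel keys share the same tonic but differ in mode
G# major → parallel is G# minor
G# natural minor scale: G# A# B C# D# E F#
= G# minor; 3rd degree = B


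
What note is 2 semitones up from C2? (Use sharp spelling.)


Let's work it out.
C2: chromatic position 0 in octave 2 → absolute = 2×12 + 0 = 24
Transpose up 2: 24 + 2 = 26
26 = 2×12 + 2 → D in octave 2
Result = D2


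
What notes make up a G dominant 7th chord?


Dominant 7th chord = root + major 3rd + perfect 5th + minor 7th
Seventh chords stack in thirds, so the letter names are G-B-D-F
Root: G
Major 3rd above G: B
Perfect 5th above G: D
Minor 7th above G: F
Chord = G B D F


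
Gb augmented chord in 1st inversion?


Root position: Gb Bb D
1st inversion: move root up an octave
Bass note: Bb
Notes (bottom to top) = Bb D Gb


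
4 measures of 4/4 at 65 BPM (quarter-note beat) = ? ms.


Working:
Quarter-note beat duration = 60000 / 65 ms
Beats per measure (4/4) = 4
One measure = 4 × 60000 / 65 = 240000 / 65 ms
4 measures = 4 × 240000 / 65 = 960000 / 65
= 14769.2 ms


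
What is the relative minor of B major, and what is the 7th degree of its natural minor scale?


The relative minor shares the major's key signature and starts on its 6th degree
6th degree = a major 6th above the tonic; a major 6th above B is G#
→ relative minor of B major is G# minor
G# natural minor scale: G# A# B C# D# E F#
= G# minor; 7th degree = F#


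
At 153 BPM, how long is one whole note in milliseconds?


Step by step:
One quarter-note beat = 60000 / BPM = 60000 / 153 ms
Whole note = 4 × quarter note
Duration = 4 × 60000 / 153 = 240000 / 153
= 1568.6 ms


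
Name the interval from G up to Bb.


Letter names: G → B spans 3 letter names → a 3rd
Semitones: G → Bb = 3 half-steps
A 3rd of 3 semitones is a minor 3rd
= minor 3rd


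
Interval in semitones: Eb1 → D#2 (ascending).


Reasoning:
Absolute semitone position = octave×12 + chromatic position
Eb1: 1×12 + 3 = 15
D#2: 2×12 + 3 = 27
Difference = 27 - 15 = 12
= 12 semitones


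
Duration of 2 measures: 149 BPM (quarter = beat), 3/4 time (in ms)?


Solution.
Quarter-note beat duration = 60000 / 149 ms
Beats per measure (3/4) = 3
One measure = 3 × 60000 / 149 = 180000 / 149 ms
2 measures = 2 × 180000 / 149 = 360000 / 149
= 2416.1 ms


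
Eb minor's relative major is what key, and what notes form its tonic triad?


The relative major shares the key signature and is a minor 3rd above the minor tonic
A minor 3rd above Eb is Gb
→ relative major of Eb minor is Gb major
Tonic triad of Gb major = root + major 3rd + perfect 5th = Gb Bb Db
= Gb major; triad = Gb Bb Db


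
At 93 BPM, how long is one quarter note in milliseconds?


One quarter-note beat = 60000 / BPM = 60000 / 93 ms
Duration = 60000 / 93
= 645.2 ms


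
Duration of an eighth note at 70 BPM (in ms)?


Let's work it out.
One quarter-note beat = 60000 / BPM = 60000 / 70 ms
Eighth note = 1/2 × quarter note
Duration = 1/2 × 60000 / 70 = 30000 / 70
= 428.6 ms


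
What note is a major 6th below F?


Reasoning:
A 6th spans 6 letter names, so from F we land on A
A major 6th = 9 semitones below F
Spell A at that pitch: Ab
= Ab


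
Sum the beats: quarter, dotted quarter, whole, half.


Reasoning:
Beat values:
  quarter = 1 beat
  dotted quarter = 1.5 beats
  whole = 4 beats
  half = 2 beats
Sum = 1 + 1.5 + 4 + 2
= 8.5 beats


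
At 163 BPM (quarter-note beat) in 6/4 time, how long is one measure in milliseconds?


Solution.
Quarter-note beat duration = 60000 / 163 ms
Beats per measure (6/4) = 6
One measure = 6 × 60000 / 163 = 360000 / 163 ms
= 2208.6 ms
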